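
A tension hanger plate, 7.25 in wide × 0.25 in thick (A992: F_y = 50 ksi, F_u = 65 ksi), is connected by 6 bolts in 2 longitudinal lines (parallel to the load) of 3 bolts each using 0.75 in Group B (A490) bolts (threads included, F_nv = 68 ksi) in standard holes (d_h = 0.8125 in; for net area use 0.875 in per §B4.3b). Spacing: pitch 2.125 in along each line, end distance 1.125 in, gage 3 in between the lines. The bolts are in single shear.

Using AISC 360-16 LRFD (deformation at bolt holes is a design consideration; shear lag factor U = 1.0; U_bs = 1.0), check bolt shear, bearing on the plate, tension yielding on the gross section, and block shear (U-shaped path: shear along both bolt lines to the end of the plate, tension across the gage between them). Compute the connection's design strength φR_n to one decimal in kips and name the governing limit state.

72.5 kips (block shear governs)

Bolt shear: A_b = π(0.75)²/4 = 0.44179 in². φR_n = 0.75 × 68 × 0.44179 × 6 × 1 = 135.2 kips.
Bearing (0.25 in plate, F_u = 65 ksi): end bolts L_c = 1.125 − 0.8125/2 = 0.71875, R_n = min(1.2×0.71875×0.25×65, 2.4×0.75×0.25×65) = 14.016 kips/bolt; interior L_c = 2.125 − 0.8125 = 1.3125, R_n = 25.594 kips/bolt. φR_n = 0.75 × (2×14.016 + 4×25.594) = 97.8 kips.
Tension yield (gross): A_g = 7.25×0.25 = 1.8125 in². φR_n = 0.90 × 50 × 1.8125 = 81.6 kips.
Block shear: shear path 2×[1.125+2×2.125] = 2×5.375 in, A_gv = 2.6875, A_nv = 2×(5.375 − 2.5×0.875)×0.25 = 1.5938 in²; tension across gage: (3 − 1×0.875)×0.25 = 0.53125 in². R_n = min(0.6×65×1.5938, 0.6×50×2.6875) + 1.0×65×0.53125 = min(62.158, 80.625) + 34.531 = 96.689 kips. φR_n = 0.75 × 96.689 = 72.5 kips.
Governing: min(135.2, 97.8, 81.6, 72.5) = 72.5 kips → block shear.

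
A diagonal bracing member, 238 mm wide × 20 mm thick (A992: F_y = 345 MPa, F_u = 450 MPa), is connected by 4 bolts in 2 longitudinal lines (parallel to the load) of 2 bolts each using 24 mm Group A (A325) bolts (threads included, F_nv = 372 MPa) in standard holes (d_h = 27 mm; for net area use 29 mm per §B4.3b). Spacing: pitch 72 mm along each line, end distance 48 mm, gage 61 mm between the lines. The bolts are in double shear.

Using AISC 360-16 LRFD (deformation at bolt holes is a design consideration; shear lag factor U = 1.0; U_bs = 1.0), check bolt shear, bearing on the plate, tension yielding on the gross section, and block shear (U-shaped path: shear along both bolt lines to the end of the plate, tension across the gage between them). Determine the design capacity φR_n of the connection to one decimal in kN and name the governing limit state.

835.7 kN (block shear governs)

Bolt shear: A_b = π(24)²/4 = 452.39 mm². φR_n = 0.75 × 372 × 452.39 × 4 × 2 = 1009.7 kN.
Bearing (20 mm plate, F_u = 450 MPa): end bolts L_c = 48 − 27/2 = 34.5, R_n = min(1.2×34.5×20×450, 2.4×24×20×450) = 372.6 kN/bolt; interior L_c = 72 − 27 = 45, R_n = 486 kN/bolt. φR_n = 0.75 × (2×372.6 + 2×486) = 1287.9 kN.
Tension yield (gross): A_g = 238×20 = 4760 mm². φR_n = 0.90 × 345 × 4760 = 1478.0 kN.
Block shear: shear path 2×[48+1×72] = 2×120 mm, A_gv = 4800, A_nv = 2×(120 − 1.5×29)×20 = 3060 mm²; tension across gage: (61 − 1×29)×20 = 640 mm². R_n = min(0.6×450×3060, 0.6×345×4800) + 1.0×450×640 = min(826.2, 993.6) + 288 = 1114.2 kN. φR_n = 0.75 × 1114.2 = 835.7 kN.
Governing: min(1009.7, 1287.9, 1478.0, 835.7) = 835.7 kN → block shear.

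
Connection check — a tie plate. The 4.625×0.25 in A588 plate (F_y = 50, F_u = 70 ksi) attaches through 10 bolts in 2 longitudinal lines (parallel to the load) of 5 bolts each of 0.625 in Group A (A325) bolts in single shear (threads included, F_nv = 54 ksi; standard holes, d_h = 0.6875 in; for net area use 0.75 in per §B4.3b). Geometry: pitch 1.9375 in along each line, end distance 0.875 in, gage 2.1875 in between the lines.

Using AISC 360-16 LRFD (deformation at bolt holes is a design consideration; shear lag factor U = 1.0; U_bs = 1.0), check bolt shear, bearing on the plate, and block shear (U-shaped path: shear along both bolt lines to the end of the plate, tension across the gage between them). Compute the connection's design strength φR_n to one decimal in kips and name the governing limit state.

101.6 kips (block shear governs)

Bolt shear: A_b = π(0.625)²/4 = 0.3068 in². φR_n = 0.75 × 54 × 0.3068 × 10 × 1 = 124.3 kips.
Bearing (0.25 in plate, F_u = 70 ksi): end bolts L_c = 0.875 − 0.6875/2 = 0.53125, R_n = min(1.2×0.53125×0.25×70, 2.4×0.625×0.25×70) = 11.156 kips/bolt; interior L_c = 1.9375 − 0.6875 = 1.25, R_n = 26.25 kips/bolt. φR_n = 0.75 × (2×11.156 + 8×26.25) = 174.2 kips.
Block shear: shear path 2×[0.875+4×1.9375] = 2×8.625 in, A_gv = 4.3125, A_nv = 2×(8.625 − 4.5×0.75)×0.25 = 2.625 in²; tension across gage: (2.1875 − 1×0.75)×0.25 = 0.35938 in². R_n = min(0.6×70×2.625, 0.6×50×4.3125) + 1.0×70×0.35938 = min(110.25, 129.38) + 25.157 = 135.41 kips. φR_n = 0.75 × 135.41 = 101.6 kips.
Governing: min(124.3, 174.2, 101.6) = 101.6 kips → block shear.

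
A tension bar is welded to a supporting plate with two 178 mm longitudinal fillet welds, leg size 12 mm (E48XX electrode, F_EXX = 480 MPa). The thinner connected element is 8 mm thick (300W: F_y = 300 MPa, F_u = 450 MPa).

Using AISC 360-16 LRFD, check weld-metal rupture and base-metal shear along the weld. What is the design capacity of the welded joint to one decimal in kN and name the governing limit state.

512.6 kN (base-metal shear governs)

Weld metal: throat = 0.707×12 = 8.484 mm, L = 2×178 = 356 mm. φR_n = 0.75 × 0.6 × 480 × 8.484 × 356 = 652.4 kN.
Base metal shear (8 mm plate): yield φR_n = 1.0×0.6×300×8×356 = 512.6 kN; rupture φR_n = 0.75×0.6×450×8×356 = 576.7 kN; take 512.6 kN (yield).
Governing: min(652.4, 512.6) = 512.6 kN → base-metal shear.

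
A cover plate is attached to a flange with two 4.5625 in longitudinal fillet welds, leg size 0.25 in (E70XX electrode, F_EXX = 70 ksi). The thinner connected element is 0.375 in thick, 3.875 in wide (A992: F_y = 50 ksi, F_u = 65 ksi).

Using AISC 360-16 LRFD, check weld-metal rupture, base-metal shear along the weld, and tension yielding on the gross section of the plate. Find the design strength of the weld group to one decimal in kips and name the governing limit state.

50.8 kips (weld metal governs)

Weld metal: throat = 0.707×0.25 = 0.17675 in, L = 2×4.5625 = 9.125 in. φR_n = 0.75 × 0.6 × 70 × 0.17675 × 9.125 = 50.8 kips.
Base metal shear (0.375 in plate): yield φR_n = 1.0×0.6×50×0.375×9.125 = 102.7 kips; rupture φR_n = 0.75×0.6×65×0.375×9.125 = 100.1 kips; take 100.1 kips (rupture).
Tension yield (gross): A_g = 3.875×0.375 = 1.4531 in². φR_n = 0.90 × 50 × 1.4531 = 65.4 kips.
Governing: min(50.8, 100.1, 65.4) = 50.8 kips → weld metal.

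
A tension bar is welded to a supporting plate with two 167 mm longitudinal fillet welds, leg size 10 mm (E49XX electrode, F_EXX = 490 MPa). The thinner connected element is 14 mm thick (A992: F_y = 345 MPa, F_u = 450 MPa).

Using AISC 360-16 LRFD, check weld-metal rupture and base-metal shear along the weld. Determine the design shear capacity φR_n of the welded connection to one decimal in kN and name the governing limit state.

520.7 kN (weld metal governs)

Weld metal: throat = 0.707×10 = 7.07 mm, L = 2×167 = 334 mm. φR_n = 0.75 × 0.6 × 490 × 7.07 × 334 = 520.7 kN.
Base metal shear (14 mm plate): yield φR_n = 1.0×0.6×345×14×334 = 967.9 kN; rupture φR_n = 0.75×0.6×450×14×334 = 946.9 kN; take 946.9 kN (rupture).
Governing: min(520.7, 946.9) = 520.7 kN → weld metal.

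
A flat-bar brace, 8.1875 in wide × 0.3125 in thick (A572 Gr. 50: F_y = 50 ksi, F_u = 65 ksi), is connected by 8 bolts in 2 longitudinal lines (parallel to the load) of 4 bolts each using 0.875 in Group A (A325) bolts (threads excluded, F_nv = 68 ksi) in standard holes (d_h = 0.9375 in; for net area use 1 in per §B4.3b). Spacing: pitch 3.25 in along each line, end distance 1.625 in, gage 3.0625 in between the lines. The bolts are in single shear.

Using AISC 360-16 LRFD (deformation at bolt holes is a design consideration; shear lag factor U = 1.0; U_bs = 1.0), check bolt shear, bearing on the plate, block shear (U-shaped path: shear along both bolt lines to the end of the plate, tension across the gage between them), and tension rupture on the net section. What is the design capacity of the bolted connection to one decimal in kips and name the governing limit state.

Bolt shear: A_b = π(0.875)²/4 = 0.60132 in². φR_n = 0.75 × 68 × 0.60132 × 8 × 1 = 245.3 kips.
Bearing (0.3125 in plate, F_u = 65 ksi): end bolts L_c = 1.625 − 0.9375/2 = 1.15625, R_n = min(1.2×1.15625×0.3125×65, 2.4×0.875×0.3125×65) = 28.184 kips/bolt; interior L_c = 3.25 − 0.9375 = 2.3125, R_n = 42.656 kips/bolt. φR_n = 0.75 × (2×28.184 + 6×42.656) = 234.2 kips.
Block shear: shear path 2×[1.625+3×3.25] = 2×11.375 in, A_gv = 7.1094, A_nv = 2×(11.375 − 3.5×1)×0.3125 = 4.9219 in²; tension across gage: (3.0625 − 1×1)×0.3125 = 0.64453 in². R_n = min(0.6×65×4.9219, 0.6×50×7.1094) + 1.0×65×0.64453 = min(191.95, 213.28) + 41.894 = 233.84 kips. φR_n = 0.75 × 233.84 = 175.4 kips.
Tension rupture (net): A_n = (8.1875 − 2×1)×0.3125 = 1.9336 in² (U = 1.0, A_e = A_n). φR_n = 0.75 × 65 × 1.9336 = 94.3 kips.
Governing: min(245.3, 234.2, 175.4, 94.3) = 94.3 kips → net-section rupture.

94.3 kips (net-section rupture governs)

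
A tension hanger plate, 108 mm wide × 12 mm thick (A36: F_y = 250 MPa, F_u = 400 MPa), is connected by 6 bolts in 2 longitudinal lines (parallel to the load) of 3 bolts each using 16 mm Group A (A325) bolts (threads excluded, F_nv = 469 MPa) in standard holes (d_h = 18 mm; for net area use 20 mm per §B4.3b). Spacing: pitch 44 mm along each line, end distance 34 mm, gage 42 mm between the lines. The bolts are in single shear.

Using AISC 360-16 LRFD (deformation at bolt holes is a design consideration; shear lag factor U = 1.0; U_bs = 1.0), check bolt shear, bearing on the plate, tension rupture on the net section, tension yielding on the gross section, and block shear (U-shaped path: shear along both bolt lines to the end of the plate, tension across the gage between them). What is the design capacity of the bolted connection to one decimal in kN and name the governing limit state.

Bolt shear: A_b = π(16)²/4 = 201.06 mm². φR_n = 0.75 × 469 × 201.06 × 6 × 1 = 424.3 kN.
Bearing (12 mm plate, F_u = 400 MPa): end bolts L_c = 34 − 18/2 = 25, R_n = min(1.2×25×12×400, 2.4×16×12×400) = 144 kN/bolt; interior L_c = 44 − 18 = 26, R_n = 149.76 kN/bolt. φR_n = 0.75 × (2×144 + 4×149.76) = 665.3 kN.
Tension rupture (net): A_n = (108 − 2×20)×12 = 816 mm² (U = 1.0, A_e = A_n). φR_n = 0.75 × 400 × 816 = 244.8 kN.
Tension yield (gross): A_g = 108×12 = 1296 mm². φR_n = 0.90 × 250 × 1296 = 291.6 kN.
Block shear: shear path 2×[34+2×44] = 2×122 mm, A_gv = 2928, A_nv = 2×(122 − 2.5×20)×12 = 1728 mm²; tension across gage: (42 − 1×20)×12 = 264 mm². R_n = min(0.6×400×1728, 0.6×250×2928) + 1.0×400×264 = min(414.72, 439.2) + 105.6 = 520.32 kN. φR_n = 0.75 × 520.32 = 390.2 kN.
Governing: min(424.3, 665.3, 244.8, 291.6, 390.2) = 244.8 kN → net-section rupture.

244.8 kN (net-section rupture governs)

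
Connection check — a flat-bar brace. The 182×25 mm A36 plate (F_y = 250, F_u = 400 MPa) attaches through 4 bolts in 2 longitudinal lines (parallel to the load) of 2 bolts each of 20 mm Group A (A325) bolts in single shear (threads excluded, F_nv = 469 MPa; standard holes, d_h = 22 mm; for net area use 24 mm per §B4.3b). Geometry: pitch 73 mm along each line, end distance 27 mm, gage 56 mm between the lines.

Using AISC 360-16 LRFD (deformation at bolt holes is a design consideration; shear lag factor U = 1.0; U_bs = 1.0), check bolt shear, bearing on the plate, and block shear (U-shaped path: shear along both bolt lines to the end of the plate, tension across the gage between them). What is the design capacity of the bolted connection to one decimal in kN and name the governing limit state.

442.0 kN (bolt shear governs)

Bolt shear: A_b = π(20)²/4 = 314.16 mm². φR_n = 0.75 × 469 × 314.16 × 4 × 1 = 442.0 kN.
Bearing (25 mm plate, F_u = 400 MPa): end bolts L_c = 27 − 22/2 = 16, R_n = min(1.2×16×25×400, 2.4×20×25×400) = 192 kN/bolt; interior L_c = 73 − 22 = 51, R_n = 480 kN/bolt. φR_n = 0.75 × (2×192 + 2×480) = 1008.0 kN.
Block shear: shear path 2×[27+1×73] = 2×100 mm, A_gv = 5000, A_nv = 2×(100 − 1.5×24)×25 = 3200 mm²; tension across gage: (56 − 1×24)×25 = 800 mm². R_n = min(0.6×400×3200, 0.6×250×5000) + 1.0×400×800 = min(768, 750) + 320 = 1070 kN. φR_n = 0.75 × 1070 = 802.5 kN.
Governing: min(442.0, 1008.0, 802.5) = 442.0 kN → bolt shear.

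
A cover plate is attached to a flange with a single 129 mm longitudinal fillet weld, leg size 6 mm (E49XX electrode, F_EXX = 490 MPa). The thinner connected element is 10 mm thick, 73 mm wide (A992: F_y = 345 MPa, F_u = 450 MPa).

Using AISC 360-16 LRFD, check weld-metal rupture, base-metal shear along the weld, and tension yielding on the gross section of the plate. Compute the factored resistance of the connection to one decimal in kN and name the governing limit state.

Weld metal: throat = 0.707×6 = 4.242 mm, L = 129 mm. φR_n = 0.75 × 0.6 × 490 × 4.242 × 129 = 120.7 kN.
Base metal shear (10 mm plate): yield φR_n = 1.0×0.6×345×10×129 = 267.0 kN; rupture φR_n = 0.75×0.6×450×10×129 = 261.2 kN; take 261.2 kN (rupture).
Tension yield (gross): A_g = 73×10 = 730 mm². φR_n = 0.90 × 345 × 730 = 226.7 kN.
Governing: min(120.7, 261.2, 226.7) = 120.7 kN → weld metal.

120.7 kN (weld metal governs)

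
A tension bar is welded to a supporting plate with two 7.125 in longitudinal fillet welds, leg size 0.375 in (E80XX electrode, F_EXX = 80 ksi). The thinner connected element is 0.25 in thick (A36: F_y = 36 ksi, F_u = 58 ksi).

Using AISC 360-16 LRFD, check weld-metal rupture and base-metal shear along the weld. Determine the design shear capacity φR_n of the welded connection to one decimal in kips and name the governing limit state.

77.0 kips (base-metal shear governs)

Weld metal: throat = 0.707×0.375 = 0.26513 in, L = 2×7.125 = 14.25 in. φR_n = 0.75 × 0.6 × 80 × 0.26513 × 14.25 = 136.0 kips.
Base metal shear (0.25 in plate): yield φR_n = 1.0×0.6×36×0.25×14.25 = 77.0 kips; rupture φR_n = 0.75×0.6×58×0.25×14.25 = 93.0 kips; take 77.0 kips (yield).
Governing: min(136.0, 77.0) = 77.0 kips → base-metal shear.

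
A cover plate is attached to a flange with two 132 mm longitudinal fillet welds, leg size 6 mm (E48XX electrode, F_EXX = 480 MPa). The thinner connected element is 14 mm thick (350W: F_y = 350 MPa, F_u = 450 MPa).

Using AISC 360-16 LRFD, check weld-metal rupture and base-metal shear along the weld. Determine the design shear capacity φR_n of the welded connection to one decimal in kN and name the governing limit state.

241.9 kN (weld metal governs)

Weld metal: throat = 0.707×6 = 4.242 mm, L = 2×132 = 264 mm. φR_n = 0.75 × 0.6 × 480 × 4.242 × 264 = 241.9 kN.
Base metal shear (14 mm plate): yield φR_n = 1.0×0.6×350×14×264 = 776.2 kN; rupture φR_n = 0.75×0.6×450×14×264 = 748.4 kN; take 748.4 kN (rupture).
Governing: min(241.9, 748.4) = 241.9 kN → weld metal.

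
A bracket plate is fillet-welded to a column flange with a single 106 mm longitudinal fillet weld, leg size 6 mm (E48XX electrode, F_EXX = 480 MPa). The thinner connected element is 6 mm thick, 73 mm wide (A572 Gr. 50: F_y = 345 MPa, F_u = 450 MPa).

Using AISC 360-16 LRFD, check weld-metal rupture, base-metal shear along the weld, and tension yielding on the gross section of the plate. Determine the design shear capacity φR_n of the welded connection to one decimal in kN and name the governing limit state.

97.1 kN (weld metal governs)

Weld metal: throat = 0.707×6 = 4.242 mm, L = 106 mm. φR_n = 0.75 × 0.6 × 480 × 4.242 × 106 = 97.1 kN.
Base metal shear (6 mm plate): yield φR_n = 1.0×0.6×345×6×106 = 131.7 kN; rupture φR_n = 0.75×0.6×450×6×106 = 128.8 kN; take 128.8 kN (rupture).
Tension yield (gross): A_g = 73×6 = 438 mm². φR_n = 0.90 × 345 × 438 = 136.0 kN.
Governing: min(97.1, 128.8, 136.0) = 97.1 kN → weld metal.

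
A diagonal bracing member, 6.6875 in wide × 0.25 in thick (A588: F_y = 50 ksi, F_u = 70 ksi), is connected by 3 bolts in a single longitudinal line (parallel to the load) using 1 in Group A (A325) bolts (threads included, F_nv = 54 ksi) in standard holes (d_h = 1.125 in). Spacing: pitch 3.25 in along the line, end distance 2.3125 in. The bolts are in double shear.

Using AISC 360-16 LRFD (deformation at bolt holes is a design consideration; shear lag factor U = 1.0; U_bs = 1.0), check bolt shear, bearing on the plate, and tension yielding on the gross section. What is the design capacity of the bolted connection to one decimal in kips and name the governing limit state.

75.2 kips (gross-section yield governs)

Bolt shear: A_b = π(1)²/4 = 0.7854 in². φR_n = 0.75 × 54 × 0.7854 × 3 × 2 = 190.9 kips.
Bearing (0.25 in plate, F_u = 70 ksi): end bolts L_c = 2.3125 − 1.125/2 = 1.75, R_n = min(1.2×1.75×0.25×70, 2.4×1×0.25×70) = 36.75 kips/bolt; interior L_c = 3.25 − 1.125 = 2.125, R_n = 42 kips/bolt. φR_n = 0.75 × (1×36.75 + 2×42) = 90.6 kips.
Tension yield (gross): A_g = 6.6875×0.25 = 1.6719 in². φR_n = 0.90 × 50 × 1.6719 = 75.2 kips.
Governing: min(190.9, 90.6, 75.2) = 75.2 kips → gross-section yield.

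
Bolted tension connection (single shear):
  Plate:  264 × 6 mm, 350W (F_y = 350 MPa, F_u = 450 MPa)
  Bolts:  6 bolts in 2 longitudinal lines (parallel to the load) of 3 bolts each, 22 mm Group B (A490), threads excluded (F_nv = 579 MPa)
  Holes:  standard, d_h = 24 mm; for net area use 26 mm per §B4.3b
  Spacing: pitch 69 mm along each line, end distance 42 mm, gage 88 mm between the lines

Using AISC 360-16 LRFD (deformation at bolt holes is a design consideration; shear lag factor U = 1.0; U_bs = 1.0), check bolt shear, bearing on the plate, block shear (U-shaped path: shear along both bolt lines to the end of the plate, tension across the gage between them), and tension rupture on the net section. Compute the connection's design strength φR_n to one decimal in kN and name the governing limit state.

405.0 kN (block shear governs)

Bolt shear: A_b = π(22)²/4 = 380.13 mm². φR_n = 0.75 × 579 × 380.13 × 6 × 1 = 990.4 kN.
Bearing (6 mm plate, F_u = 450 MPa): end bolts L_c = 42 − 24/2 = 30, R_n = min(1.2×30×6×450, 2.4×22×6×450) = 97.2 kN/bolt; interior L_c = 69 − 24 = 45, R_n = 142.56 kN/bolt. φR_n = 0.75 × (2×97.2 + 4×142.56) = 573.5 kN.
Block shear: shear path 2×[42+2×69] = 2×180 mm, A_gv = 2160, A_nv = 2×(180 − 2.5×26)×6 = 1380 mm²; tension across gage: (88 − 1×26)×6 = 372 mm². R_n = min(0.6×450×1380, 0.6×350×2160) + 1.0×450×372 = min(372.6, 453.6) + 167.4 = 540 kN. φR_n = 0.75 × 540 = 405.0 kN.
Tension rupture (net): A_n = (264 − 2×26)×6 = 1272 mm² (U = 1.0, A_e = A_n). φR_n = 0.75 × 450 × 1272 = 429.3 kN.
Governing: min(990.4, 573.5, 405.0, 429.3) = 405.0 kN → block shear.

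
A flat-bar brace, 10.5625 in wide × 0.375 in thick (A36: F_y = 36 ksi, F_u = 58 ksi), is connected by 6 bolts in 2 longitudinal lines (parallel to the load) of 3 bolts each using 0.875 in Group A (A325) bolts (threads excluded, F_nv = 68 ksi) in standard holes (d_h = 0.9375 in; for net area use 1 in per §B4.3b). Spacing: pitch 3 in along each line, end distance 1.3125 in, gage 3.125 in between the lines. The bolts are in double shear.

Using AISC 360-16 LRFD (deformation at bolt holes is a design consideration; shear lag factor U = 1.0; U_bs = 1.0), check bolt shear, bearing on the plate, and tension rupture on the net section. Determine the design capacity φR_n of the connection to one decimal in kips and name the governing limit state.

Bolt shear: A_b = π(0.875)²/4 = 0.60132 in². φR_n = 0.75 × 68 × 0.60132 × 6 × 2 = 368.0 kips.
Bearing (0.375 in plate, F_u = 58 ksi): end bolts L_c = 1.3125 − 0.9375/2 = 0.84375, R_n = min(1.2×0.84375×0.375×58, 2.4×0.875×0.375×58) = 22.022 kips/bolt; interior L_c = 3 − 0.9375 = 2.0625, R_n = 45.675 kips/bolt. φR_n = 0.75 × (2×22.022 + 4×45.675) = 170.1 kips.
Tension rupture (net): A_n = (10.5625 − 2×1)×0.375 = 3.2109 in² (U = 1.0, A_e = A_n). φR_n = 0.75 × 58 × 3.2109 = 139.7 kips.
Governing: min(368.0, 170.1, 139.7) = 139.7 kips → net-section rupture.

139.7 kips (net-section rupture governs)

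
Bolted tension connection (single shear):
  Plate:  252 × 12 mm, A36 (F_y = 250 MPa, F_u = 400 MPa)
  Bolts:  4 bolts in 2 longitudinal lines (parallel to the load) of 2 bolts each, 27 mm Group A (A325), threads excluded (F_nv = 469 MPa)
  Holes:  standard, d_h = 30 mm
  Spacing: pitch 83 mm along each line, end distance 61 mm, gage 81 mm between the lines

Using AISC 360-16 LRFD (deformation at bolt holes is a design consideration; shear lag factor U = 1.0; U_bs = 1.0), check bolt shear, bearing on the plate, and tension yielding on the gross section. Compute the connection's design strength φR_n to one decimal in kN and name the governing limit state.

680.4 kN (gross-section yield governs)

Bolt shear: A_b = π(27)²/4 = 572.56 mm². φR_n = 0.75 × 469 × 572.56 × 4 × 1 = 805.6 kN.
Bearing (12 mm plate, F_u = 400 MPa): end bolts L_c = 61 − 30/2 = 46, R_n = min(1.2×46×12×400, 2.4×27×12×400) = 264.96 kN/bolt; interior L_c = 83 − 30 = 53, R_n = 305.28 kN/bolt. φR_n = 0.75 × (2×264.96 + 2×305.28) = 855.4 kN.
Tension yield (gross): A_g = 252×12 = 3024 mm². φR_n = 0.90 × 250 × 3024 = 680.4 kN.
Governing: min(805.6, 855.4, 680.4) = 680.4 kN → gross-section yield.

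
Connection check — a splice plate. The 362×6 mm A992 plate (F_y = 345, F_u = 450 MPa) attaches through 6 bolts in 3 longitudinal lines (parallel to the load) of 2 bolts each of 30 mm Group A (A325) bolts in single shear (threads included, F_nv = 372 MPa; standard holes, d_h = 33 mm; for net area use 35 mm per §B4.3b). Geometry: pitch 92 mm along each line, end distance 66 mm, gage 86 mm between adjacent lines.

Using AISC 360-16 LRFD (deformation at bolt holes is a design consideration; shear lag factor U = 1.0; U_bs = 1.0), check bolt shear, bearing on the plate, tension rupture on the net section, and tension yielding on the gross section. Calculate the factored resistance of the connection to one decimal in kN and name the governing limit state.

Bolt shear: A_b = π(30)²/4 = 706.86 mm². φR_n = 0.75 × 372 × 706.86 × 6 × 1 = 1183.3 kN.
Bearing (6 mm plate, F_u = 450 MPa): end bolts L_c = 66 − 33/2 = 49.5, R_n = min(1.2×49.5×6×450, 2.4×30×6×450) = 160.38 kN/bolt; interior L_c = 92 − 33 = 59, R_n = 191.16 kN/bolt. φR_n = 0.75 × (3×160.38 + 3×191.16) = 791.0 kN.
Tension rupture (net): A_n = (362 − 3×35)×6 = 1542 mm² (U = 1.0, A_e = A_n). φR_n = 0.75 × 450 × 1542 = 520.4 kN.
Tension yield (gross): A_g = 362×6 = 2172 mm². φR_n = 0.90 × 345 × 2172 = 674.4 kN.
Governing: min(1183.3, 791.0, 520.4, 674.4) = 520.4 kN → net-section rupture.

520.4 kN (net-section rupture governs)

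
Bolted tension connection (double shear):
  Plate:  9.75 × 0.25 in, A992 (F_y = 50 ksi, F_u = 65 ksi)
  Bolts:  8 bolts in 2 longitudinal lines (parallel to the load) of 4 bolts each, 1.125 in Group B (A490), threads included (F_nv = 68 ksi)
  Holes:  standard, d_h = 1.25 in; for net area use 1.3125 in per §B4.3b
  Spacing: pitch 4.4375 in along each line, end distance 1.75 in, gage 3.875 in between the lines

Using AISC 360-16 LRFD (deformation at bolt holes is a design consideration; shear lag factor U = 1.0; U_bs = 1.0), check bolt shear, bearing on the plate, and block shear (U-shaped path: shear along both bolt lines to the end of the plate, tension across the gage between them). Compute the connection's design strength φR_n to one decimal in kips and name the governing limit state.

184.3 kips (block shear governs)

Bolt shear: A_b = π(1.125)²/4 = 0.99402 in². φR_n = 0.75 × 68 × 0.99402 × 8 × 2 = 811.1 kips.
Bearing (0.25 in plate, F_u = 65 ksi): end bolts L_c = 1.75 − 1.25/2 = 1.125, R_n = min(1.2×1.125×0.25×65, 2.4×1.125×0.25×65) = 21.938 kips/bolt; interior L_c = 4.4375 − 1.25 = 3.1875, R_n = 43.875 kips/bolt. φR_n = 0.75 × (2×21.938 + 6×43.875) = 230.3 kips.
Block shear: shear path 2×[1.75+3×4.4375] = 2×15.0625 in, A_gv = 7.5313, A_nv = 2×(15.0625 − 3.5×1.3125)×0.25 = 5.2344 in²; tension across gage: (3.875 − 1×1.3125)×0.25 = 0.64063 in². R_n = min(0.6×65×5.2344, 0.6×50×7.5313) + 1.0×65×0.64063 = min(204.14, 225.94) + 41.641 = 245.78 kips. φR_n = 0.75 × 245.78 = 184.3 kips.
Governing: min(811.1, 230.3, 184.3) = 184.3 kips → block shear.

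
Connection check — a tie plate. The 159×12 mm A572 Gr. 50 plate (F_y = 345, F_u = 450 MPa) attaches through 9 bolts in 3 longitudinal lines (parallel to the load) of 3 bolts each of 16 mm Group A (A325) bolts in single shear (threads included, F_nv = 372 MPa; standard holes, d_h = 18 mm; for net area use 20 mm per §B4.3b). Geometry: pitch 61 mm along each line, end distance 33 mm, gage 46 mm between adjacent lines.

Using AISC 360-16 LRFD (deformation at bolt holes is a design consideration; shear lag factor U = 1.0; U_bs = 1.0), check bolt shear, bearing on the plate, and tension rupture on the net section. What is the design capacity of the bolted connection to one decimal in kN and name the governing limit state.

401.0 kN (net-section rupture governs)

Bolt shear: A_b = π(16)²/4 = 201.06 mm². φR_n = 0.75 × 372 × 201.06 × 9 × 1 = 504.9 kN.
Bearing (12 mm plate, F_u = 450 MPa): end bolts L_c = 33 − 18/2 = 24, R_n = min(1.2×24×12×450, 2.4×16×12×450) = 155.52 kN/bolt; interior L_c = 61 − 18 = 43, R_n = 207.36 kN/bolt. φR_n = 0.75 × (3×155.52 + 6×207.36) = 1283.0 kN.
Tension rupture (net): A_n = (159 − 3×20)×12 = 1188 mm² (U = 1.0, A_e = A_n). φR_n = 0.75 × 450 × 1188 = 401.0 kN.
Governing: min(504.9, 1283.0, 401.0) = 401.0 kN → net-section rupture.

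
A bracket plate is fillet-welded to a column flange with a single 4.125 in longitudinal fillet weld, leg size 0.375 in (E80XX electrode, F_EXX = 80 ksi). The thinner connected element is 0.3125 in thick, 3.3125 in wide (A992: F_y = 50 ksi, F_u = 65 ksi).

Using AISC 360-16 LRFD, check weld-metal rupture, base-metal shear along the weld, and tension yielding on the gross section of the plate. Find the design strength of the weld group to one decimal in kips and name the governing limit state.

37.7 kips (base-metal shear governs)

Weld metal: throat = 0.707×0.375 = 0.26513 in, L = 4.125 in. φR_n = 0.75 × 0.6 × 80 × 0.26513 × 4.125 = 39.4 kips.
Base metal shear (0.3125 in plate): yield φR_n = 1.0×0.6×50×0.3125×4.125 = 38.7 kips; rupture φR_n = 0.75×0.6×65×0.3125×4.125 = 37.7 kips; take 37.7 kips (rupture).
Tension yield (gross): A_g = 3.3125×0.3125 = 1.0352 in². φR_n = 0.90 × 50 × 1.0352 = 46.6 kips.
Governing: min(39.4, 37.7, 46.6) = 37.7 kips → base-metal shear.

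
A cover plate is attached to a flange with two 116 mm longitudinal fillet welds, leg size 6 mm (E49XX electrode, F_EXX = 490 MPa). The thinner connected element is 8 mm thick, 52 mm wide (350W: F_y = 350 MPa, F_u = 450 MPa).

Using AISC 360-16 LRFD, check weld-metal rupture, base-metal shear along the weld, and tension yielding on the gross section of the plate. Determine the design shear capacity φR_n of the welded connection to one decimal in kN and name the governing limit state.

131.0 kN (gross-section yield governs)

Weld metal: throat = 0.707×6 = 4.242 mm, L = 2×116 = 232 mm. φR_n = 0.75 × 0.6 × 490 × 4.242 × 232 = 217.0 kN.
Base metal shear (8 mm plate): yield φR_n = 1.0×0.6×350×8×232 = 389.8 kN; rupture φR_n = 0.75×0.6×450×8×232 = 375.8 kN; take 375.8 kN (rupture).
Tension yield (gross): A_g = 52×8 = 416 mm². φR_n = 0.90 × 350 × 416 = 131.0 kN.
Governing: min(217.0, 375.8, 131.0) = 131.0 kN → gross-section yield.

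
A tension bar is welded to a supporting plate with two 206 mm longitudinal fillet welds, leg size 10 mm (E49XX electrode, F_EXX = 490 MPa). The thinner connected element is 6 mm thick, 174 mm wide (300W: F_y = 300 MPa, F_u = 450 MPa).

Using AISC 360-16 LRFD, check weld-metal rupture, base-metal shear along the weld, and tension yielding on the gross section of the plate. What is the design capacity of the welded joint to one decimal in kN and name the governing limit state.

281.9 kN (gross-section yield governs)

Weld metal: throat = 0.707×10 = 7.07 mm, L = 2×206 = 412 mm. φR_n = 0.75 × 0.6 × 490 × 7.07 × 412 = 642.3 kN.
Base metal shear (6 mm plate): yield φR_n = 1.0×0.6×300×6×412 = 445.0 kN; rupture φR_n = 0.75×0.6×450×6×412 = 500.6 kN; take 445.0 kN (yield).
Tension yield (gross): A_g = 174×6 = 1044 mm². φR_n = 0.90 × 300 × 1044 = 281.9 kN.
Governing: min(642.3, 445.0, 281.9) = 281.9 kN → gross-section yield.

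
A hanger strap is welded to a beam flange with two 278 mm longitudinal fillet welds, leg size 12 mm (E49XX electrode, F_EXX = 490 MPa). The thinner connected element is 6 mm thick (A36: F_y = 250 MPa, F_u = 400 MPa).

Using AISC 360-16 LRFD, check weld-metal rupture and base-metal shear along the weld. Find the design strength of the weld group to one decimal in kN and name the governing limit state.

Weld metal: throat = 0.707×12 = 8.484 mm, L = 2×278 = 556 mm. φR_n = 0.75 × 0.6 × 490 × 8.484 × 556 = 1040.1 kN.
Base metal shear (6 mm plate): yield φR_n = 1.0×0.6×250×6×556 = 500.4 kN; rupture φR_n = 0.75×0.6×400×6×556 = 600.5 kN; take 500.4 kN (yield).
Governing: min(1040.1, 500.4) = 500.4 kN → base-metal shear.

500.4 kN (base-metal shear governs)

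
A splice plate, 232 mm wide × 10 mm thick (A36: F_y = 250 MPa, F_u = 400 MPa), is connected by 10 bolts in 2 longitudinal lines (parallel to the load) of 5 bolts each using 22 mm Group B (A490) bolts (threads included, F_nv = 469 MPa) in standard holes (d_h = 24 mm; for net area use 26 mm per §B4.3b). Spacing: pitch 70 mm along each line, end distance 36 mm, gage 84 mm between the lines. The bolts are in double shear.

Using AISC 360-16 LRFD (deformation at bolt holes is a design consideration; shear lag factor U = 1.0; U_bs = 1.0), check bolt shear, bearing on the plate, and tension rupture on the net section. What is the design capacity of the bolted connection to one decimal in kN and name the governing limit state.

540.0 kN (net-section rupture governs)

Bolt shear: A_b = π(22)²/4 = 380.13 mm². φR_n = 0.75 × 469 × 380.13 × 10 × 2 = 2674.2 kN.
Bearing (10 mm plate, F_u = 400 MPa): end bolts L_c = 36 − 24/2 = 24, R_n = min(1.2×24×10×400, 2.4×22×10×400) = 115.2 kN/bolt; interior L_c = 70 − 24 = 46, R_n = 211.2 kN/bolt. φR_n = 0.75 × (2×115.2 + 8×211.2) = 1440.0 kN.
Tension rupture (net): A_n = (232 − 2×26)×10 = 1800 mm² (U = 1.0, A_e = A_n). φR_n = 0.75 × 400 × 1800 = 540.0 kN.
Governing: min(2674.2, 1440.0, 540.0) = 540.0 kN → net-section rupture.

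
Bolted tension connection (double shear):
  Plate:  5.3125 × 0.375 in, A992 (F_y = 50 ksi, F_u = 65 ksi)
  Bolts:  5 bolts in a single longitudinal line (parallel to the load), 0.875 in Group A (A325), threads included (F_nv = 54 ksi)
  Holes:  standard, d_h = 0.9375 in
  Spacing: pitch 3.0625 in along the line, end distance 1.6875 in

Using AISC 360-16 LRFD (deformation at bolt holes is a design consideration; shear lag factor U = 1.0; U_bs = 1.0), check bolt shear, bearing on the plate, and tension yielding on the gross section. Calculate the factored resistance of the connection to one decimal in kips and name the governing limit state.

89.6 kips (gross-section yield governs)

Bolt shear: A_b = π(0.875)²/4 = 0.60132 in². φR_n = 0.75 × 54 × 0.60132 × 5 × 2 = 243.5 kips.
Bearing (0.375 in plate, F_u = 65 ksi): end bolts L_c = 1.6875 − 0.9375/2 = 1.21875, R_n = min(1.2×1.21875×0.375×65, 2.4×0.875×0.375×65) = 35.648 kips/bolt; interior L_c = 3.0625 − 0.9375 = 2.125, R_n = 51.188 kips/bolt. φR_n = 0.75 × (1×35.648 + 4×51.188) = 180.3 kips.
Tension yield (gross): A_g = 5.3125×0.375 = 1.9922 in². φR_n = 0.90 × 50 × 1.9922 = 89.6 kips.
Governing: min(243.5, 180.3, 89.6) = 89.6 kips → gross-section yield.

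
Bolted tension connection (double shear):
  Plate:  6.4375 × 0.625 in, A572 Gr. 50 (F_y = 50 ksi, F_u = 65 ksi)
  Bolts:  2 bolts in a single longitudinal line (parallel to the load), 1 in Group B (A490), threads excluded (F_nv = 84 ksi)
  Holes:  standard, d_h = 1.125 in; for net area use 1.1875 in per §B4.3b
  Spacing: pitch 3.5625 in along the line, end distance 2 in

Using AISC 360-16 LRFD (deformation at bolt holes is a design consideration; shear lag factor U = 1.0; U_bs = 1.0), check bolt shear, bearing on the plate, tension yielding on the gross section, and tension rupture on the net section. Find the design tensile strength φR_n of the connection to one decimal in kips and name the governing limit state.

125.7 kips (bearing governs)

Bolt shear: A_b = π(1)²/4 = 0.7854 in². φR_n = 0.75 × 84 × 0.7854 × 2 × 2 = 197.9 kips.
Bearing (0.625 in plate, F_u = 65 ksi): end bolts L_c = 2 − 1.125/2 = 1.4375, R_n = min(1.2×1.4375×0.625×65, 2.4×1×0.625×65) = 70.078 kips/bolt; interior L_c = 3.5625 − 1.125 = 2.4375, R_n = 97.5 kips/bolt. φR_n = 0.75 × (1×70.078 + 1×97.5) = 125.7 kips.
Tension yield (gross): A_g = 6.4375×0.625 = 4.0234 in². φR_n = 0.90 × 50 × 4.0234 = 181.1 kips.
Tension rupture (net): A_n = (6.4375 − 1×1.1875)×0.625 = 3.2813 in² (U = 1.0, A_e = A_n). φR_n = 0.75 × 65 × 3.2813 = 160.0 kips.
Governing: min(197.9, 125.7, 181.1, 160.0) = 125.7 kips → bearing.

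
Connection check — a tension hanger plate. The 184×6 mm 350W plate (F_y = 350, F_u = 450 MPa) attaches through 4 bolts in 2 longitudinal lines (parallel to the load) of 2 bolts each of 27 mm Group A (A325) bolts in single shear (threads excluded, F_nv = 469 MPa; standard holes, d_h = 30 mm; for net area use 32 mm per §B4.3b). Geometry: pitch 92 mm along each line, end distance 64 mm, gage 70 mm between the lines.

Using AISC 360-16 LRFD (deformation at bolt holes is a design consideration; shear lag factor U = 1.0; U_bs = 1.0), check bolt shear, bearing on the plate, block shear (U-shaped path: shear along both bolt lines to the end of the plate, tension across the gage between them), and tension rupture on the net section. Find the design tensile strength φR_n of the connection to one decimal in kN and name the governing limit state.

Bolt shear: A_b = π(27)²/4 = 572.56 mm². φR_n = 0.75 × 469 × 572.56 × 4 × 1 = 805.6 kN.
Bearing (6 mm plate, F_u = 450 MPa): end bolts L_c = 64 − 30/2 = 49, R_n = min(1.2×49×6×450, 2.4×27×6×450) = 158.76 kN/bolt; interior L_c = 92 − 30 = 62, R_n = 174.96 kN/bolt. φR_n = 0.75 × (2×158.76 + 2×174.96) = 500.6 kN.
Block shear: shear path 2×[64+1×92] = 2×156 mm, A_gv = 1872, A_nv = 2×(156 − 1.5×32)×6 = 1296 mm²; tension across gage: (70 − 1×32)×6 = 228 mm². R_n = min(0.6×450×1296, 0.6×350×1872) + 1.0×450×228 = min(349.92, 393.12) + 102.6 = 452.52 kN. φR_n = 0.75 × 452.52 = 339.4 kN.
Tension rupture (net): A_n = (184 − 2×32)×6 = 720 mm² (U = 1.0, A_e = A_n). φR_n = 0.75 × 450 × 720 = 243.0 kN.
Governing: min(805.6, 500.6, 339.4, 243.0) = 243.0 kN → net-section rupture.

243.0 kN (net-section rupture governs)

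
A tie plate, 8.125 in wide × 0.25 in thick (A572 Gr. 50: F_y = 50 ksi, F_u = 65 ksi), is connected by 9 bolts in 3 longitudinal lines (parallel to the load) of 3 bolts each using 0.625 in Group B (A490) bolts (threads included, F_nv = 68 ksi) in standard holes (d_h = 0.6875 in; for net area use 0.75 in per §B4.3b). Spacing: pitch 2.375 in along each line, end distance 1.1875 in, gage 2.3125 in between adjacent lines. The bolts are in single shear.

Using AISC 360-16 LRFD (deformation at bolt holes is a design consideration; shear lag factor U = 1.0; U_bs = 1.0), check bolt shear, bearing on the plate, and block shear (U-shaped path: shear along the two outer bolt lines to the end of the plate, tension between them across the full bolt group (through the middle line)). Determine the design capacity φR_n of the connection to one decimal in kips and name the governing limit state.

97.5 kips (block shear governs)

Bolt shear: A_b = π(0.625)²/4 = 0.3068 in². φR_n = 0.75 × 68 × 0.3068 × 9 × 1 = 140.8 kips.
Bearing (0.25 in plate, F_u = 65 ksi): end bolts L_c = 1.1875 − 0.6875/2 = 0.84375, R_n = min(1.2×0.84375×0.25×65, 2.4×0.625×0.25×65) = 16.453 kips/bolt; interior L_c = 2.375 − 0.6875 = 1.6875, R_n = 24.375 kips/bolt. φR_n = 0.75 × (3×16.453 + 6×24.375) = 146.7 kips.
Block shear: shear path 2×[1.1875+2×2.375] = 2×5.9375 in, A_gv = 2.9688, A_nv = 2×(5.9375 − 2.5×0.75)×0.25 = 2.0313 in²; tension across gage: (4.625 − 2×0.75)×0.25 = 0.78125 in². R_n = min(0.6×65×2.0313, 0.6×50×2.9688) + 1.0×65×0.78125 = min(79.221, 89.064) + 50.781 = 130 kips. φR_n = 0.75 × 130 = 97.5 kips.
Governing: min(140.8, 146.7, 97.5) = 97.5 kips → block shear.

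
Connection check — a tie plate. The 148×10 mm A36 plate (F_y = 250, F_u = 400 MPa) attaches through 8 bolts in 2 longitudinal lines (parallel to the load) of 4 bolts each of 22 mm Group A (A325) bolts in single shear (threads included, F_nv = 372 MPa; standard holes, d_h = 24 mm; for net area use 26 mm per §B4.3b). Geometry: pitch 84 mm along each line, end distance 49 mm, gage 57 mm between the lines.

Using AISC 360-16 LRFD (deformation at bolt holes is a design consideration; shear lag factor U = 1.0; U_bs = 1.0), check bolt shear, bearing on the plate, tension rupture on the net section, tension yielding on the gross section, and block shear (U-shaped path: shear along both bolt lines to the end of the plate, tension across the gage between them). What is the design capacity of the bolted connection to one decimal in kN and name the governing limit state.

Bolt shear: A_b = π(22)²/4 = 380.13 mm². φR_n = 0.75 × 372 × 380.13 × 8 × 1 = 848.5 kN.
Bearing (10 mm plate, F_u = 400 MPa): end bolts L_c = 49 − 24/2 = 37, R_n = min(1.2×37×10×400, 2.4×22×10×400) = 177.6 kN/bolt; interior L_c = 84 − 24 = 60, R_n = 211.2 kN/bolt. φR_n = 0.75 × (2×177.6 + 6×211.2) = 1216.8 kN.
Tension rupture (net): A_n = (148 − 2×26)×10 = 960 mm² (U = 1.0, A_e = A_n). φR_n = 0.75 × 400 × 960 = 288.0 kN.
Tension yield (gross): A_g = 148×10 = 1480 mm². φR_n = 0.90 × 250 × 1480 = 333.0 kN.
Block shear: shear path 2×[49+3×84] = 2×301 mm, A_gv = 6020, A_nv = 2×(301 − 3.5×26)×10 = 4200 mm²; tension across gage: (57 − 1×26)×10 = 310 mm². R_n = min(0.6×400×4200, 0.6×250×6020) + 1.0×400×310 = min(1008, 903) + 124 = 1027 kN. φR_n = 0.75 × 1027 = 770.3 kN.
Governing: min(848.5, 1216.8, 288.0, 333.0, 770.3) = 288.0 kN → net-section rupture.

288.0 kN (net-section rupture governs)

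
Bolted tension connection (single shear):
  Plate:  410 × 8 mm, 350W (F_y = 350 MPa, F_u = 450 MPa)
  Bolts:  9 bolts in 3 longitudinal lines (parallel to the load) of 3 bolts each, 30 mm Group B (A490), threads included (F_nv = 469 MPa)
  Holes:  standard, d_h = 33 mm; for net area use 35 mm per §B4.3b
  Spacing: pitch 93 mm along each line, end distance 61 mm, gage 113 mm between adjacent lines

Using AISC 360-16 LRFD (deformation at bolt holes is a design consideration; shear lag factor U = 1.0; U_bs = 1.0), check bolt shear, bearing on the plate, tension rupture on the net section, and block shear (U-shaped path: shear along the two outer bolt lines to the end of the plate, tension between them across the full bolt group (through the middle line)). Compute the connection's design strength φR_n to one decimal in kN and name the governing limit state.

Bolt shear: A_b = π(30)²/4 = 706.86 mm². φR_n = 0.75 × 469 × 706.86 × 9 × 1 = 2237.7 kN.
Bearing (8 mm plate, F_u = 450 MPa): end bolts L_c = 61 − 33/2 = 44.5, R_n = min(1.2×44.5×8×450, 2.4×30×8×450) = 192.24 kN/bolt; interior L_c = 93 − 33 = 60, R_n = 259.2 kN/bolt. φR_n = 0.75 × (3×192.24 + 6×259.2) = 1598.9 kN.
Tension rupture (net): A_n = (410 − 3×35)×8 = 2440 mm² (U = 1.0, A_e = A_n). φR_n = 0.75 × 450 × 2440 = 823.5 kN.
Block shear: shear path 2×[61+2×93] = 2×247 mm, A_gv = 3952, A_nv = 2×(247 − 2.5×35)×8 = 2552 mm²; tension across gage: (226 − 2×35)×8 = 1248 mm². R_n = min(0.6×450×2552, 0.6×350×3952) + 1.0×450×1248 = min(689.04, 829.92) + 561.6 = 1250.6 kN. φR_n = 0.75 × 1250.6 = 938.0 kN.
Governing: min(2237.7, 1598.9, 823.5, 938.0) = 823.5 kN → net-section rupture.

823.5 kN (net-section rupture governs)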